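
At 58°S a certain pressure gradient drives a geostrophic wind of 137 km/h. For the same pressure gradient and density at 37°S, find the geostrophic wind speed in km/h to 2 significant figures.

With the same pressure gradient and density, V_g ∝ 1/f ∝ 1/sin φ.
V₂ = V₁ · sin φ₁ / sin φ₂ = 137 × sin 58° / sin 37°
V₂ = 137 × 0.8480/0.6018 = 190 km/h

190 km/h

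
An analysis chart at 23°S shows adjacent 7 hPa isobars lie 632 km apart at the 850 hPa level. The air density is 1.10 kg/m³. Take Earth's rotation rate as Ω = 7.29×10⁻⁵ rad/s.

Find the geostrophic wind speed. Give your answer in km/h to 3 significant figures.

63.6 km/h

Coriolis parameter at 23°S:
f = 2Ω sin φ = 2 × 7.29×10⁻⁵ × sin 23° = 5.70×10⁻⁵ s⁻¹
Pressure gradient: |∂P/∂n| = 700 Pa / 632000 m = 1.11×10⁻³ Pa/m
Geostrophic balance (pressure-gradient force = Coriolis force):
V_g = (1/(fρ)) |∂P/∂n| = 1.11×10⁻³ / (5.70×10⁻⁵ × 1.10) = 17.7 m/s
Converting: 17.7 m/s × 3.6 = 63.6 km/h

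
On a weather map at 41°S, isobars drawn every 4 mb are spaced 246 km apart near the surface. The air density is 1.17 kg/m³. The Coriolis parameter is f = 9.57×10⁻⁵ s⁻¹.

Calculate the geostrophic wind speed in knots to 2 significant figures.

Pressure gradient: |∂P/∂n| = 400 Pa / 246000 m = 1.63×10⁻³ Pa/m
Geostrophic balance (pressure-gradient force = Coriolis force):
V_g = (1/(fρ)) |∂P/∂n| = 1.63×10⁻³ / (9.57×10⁻⁵ × 1.17) = 14.5 m/s
Converting: 14.5 m/s × 1.944 = 28 knots

28 knots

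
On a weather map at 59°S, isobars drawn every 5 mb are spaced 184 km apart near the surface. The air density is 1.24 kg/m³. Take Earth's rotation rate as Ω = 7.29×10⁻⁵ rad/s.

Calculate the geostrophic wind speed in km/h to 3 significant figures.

Coriolis parameter at 59°S:
f = 2Ω sin φ = 2 × 7.29×10⁻⁵ × sin 59° = 1.25×10⁻⁴ s⁻¹
Pressure gradient: |∂P/∂n| = 500 Pa / 184000 m = 2.72×10⁻³ Pa/m
Geostrophic balance (pressure-gradient force = Coriolis force):
V_g = (1/(fρ)) |∂P/∂n| = 2.72×10⁻³ / (1.25×10⁻⁴ × 1.24) = 17.5 m/s
Converting: 17.5 m/s × 3.6 = 63.1 km/h

63.1 km/h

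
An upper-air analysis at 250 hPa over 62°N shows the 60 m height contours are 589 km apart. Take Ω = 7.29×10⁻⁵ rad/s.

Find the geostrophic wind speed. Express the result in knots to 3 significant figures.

15.1 knots

Coriolis parameter at 62°N:
f = 2Ω sin φ = 2 × 7.29×10⁻⁵ × sin 62° = 1.29×10⁻⁴ s⁻¹
Height gradient: |∂Z/∂n| = 60 m / 589000 m = 1.02×10⁻⁴
On a pressure surface, geostrophic balance gives V_g = (g/f)|∂Z/∂n|:
V_g = 9.81 × 1.02×10⁻⁴ / 1.29×10⁻⁴ = 7.76 m/s
Converting: 7.76 m/s × 1.944 = 15.1 knots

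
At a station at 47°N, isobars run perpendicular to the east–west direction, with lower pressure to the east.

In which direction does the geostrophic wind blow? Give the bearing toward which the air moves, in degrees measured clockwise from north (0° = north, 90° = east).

180°

The pressure-gradient force points toward the east (bearing 090°).
Geostrophic balance: in the Northern Hemisphere the Coriolis force deflects motion to the right, so the geostrophic wind blows 90° to the right of the pressure-gradient force (low pressure on the left).
Rotating 090° by 90° clockwise gives 180° — the wind blows toward the south.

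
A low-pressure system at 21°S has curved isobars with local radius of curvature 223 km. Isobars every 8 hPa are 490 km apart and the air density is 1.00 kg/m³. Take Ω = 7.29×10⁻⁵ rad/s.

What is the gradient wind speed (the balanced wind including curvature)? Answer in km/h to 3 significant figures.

Coriolis parameter at 21°S:
f = 2Ω sin φ = 2 × 7.29×10⁻⁵ × sin 21° = 5.23×10⁻⁵ s⁻¹
Pressure gradient: |∂P/∂n| = 800 Pa / 490000 m = 1.63×10⁻³ Pa/m
Geostrophic speed: V_g = |∂P/∂n|/(fρ) = 1.63×10⁻³/(5.23×10⁻⁵ × 1.00) = 31.2 m/s
Around a low, centrifugal force acts outward with Coriolis, so pressure-gradient force balances both:
(1/ρ)|∂P/∂n| = fV + V²/R  →  V² + fR·V − fR·V_g = 0
With fR = 5.23×10⁻⁵ × 223×10³ m = 11.7 m/s:
V = [−fR + √((fR)² + 4 fR V_g)]/2 = [−11.7 + √(11.7² + 4×11.7×31.2)]/2 = 14.1 m/s
Subgeostrophic (V < V_g = 31.2 m/s), as expected around a low.
Converting: 14.1 m/s × 3.6 = 50.8 km/h

50.8 km/h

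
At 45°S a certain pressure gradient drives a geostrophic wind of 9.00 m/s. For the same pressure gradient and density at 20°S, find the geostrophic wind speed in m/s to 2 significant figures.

With the same pressure gradient and density, V_g ∝ 1/f ∝ 1/sin φ.
V₂ = V₁ · sin φ₁ / sin φ₂ = 9.00 × sin 45° / sin 20°
V₂ = 9.00 × 0.7071/0.3420 = 19 m/s

19 m/s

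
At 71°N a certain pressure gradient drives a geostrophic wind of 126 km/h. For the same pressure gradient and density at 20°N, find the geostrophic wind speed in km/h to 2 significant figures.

With the same pressure gradient and density, V_g ∝ 1/f ∝ 1/sin φ.
V₂ = V₁ · sin φ₁ / sin φ₂ = 126 × sin 71° / sin 20°
V₂ = 126 × 0.9455/0.3420 = 350 km/h

350 km/h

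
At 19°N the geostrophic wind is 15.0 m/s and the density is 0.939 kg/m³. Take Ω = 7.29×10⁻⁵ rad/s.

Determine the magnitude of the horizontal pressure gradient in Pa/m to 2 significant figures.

6.7×10⁻⁴ Pa/m

Coriolis parameter at 19°N:
f = 2Ω sin φ = 2 × 7.29×10⁻⁵ × sin 19° = 4.75×10⁻⁵ s⁻¹
Geostrophic balance rearranged: |∂P/∂n| = f ρ V_g
|∂P/∂n| = 4.75×10⁻⁵ × 0.939 × 15.0 = 6.69×10⁻⁴ Pa/m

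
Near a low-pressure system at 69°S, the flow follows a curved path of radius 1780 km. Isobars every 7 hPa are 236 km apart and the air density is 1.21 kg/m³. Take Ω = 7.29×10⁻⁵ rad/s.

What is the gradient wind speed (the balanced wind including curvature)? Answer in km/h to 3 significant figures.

60.6 km/h

Coriolis parameter at 69°S:
f = 2Ω sin φ = 2 × 7.29×10⁻⁵ × sin 69° = 1.36×10⁻⁴ s⁻¹
Pressure gradient: |∂P/∂n| = 700 Pa / 236000 m = 2.97×10⁻³ Pa/m
Geostrophic speed: V_g = |∂P/∂n|/(fρ) = 2.97×10⁻³/(1.36×10⁻⁴ × 1.21) = 18.0 m/s
Around a low, centrifugal force acts outward with Coriolis, so pressure-gradient force balances both:
(1/ρ)|∂P/∂n| = fV + V²/R  →  V² + fR·V − fR·V_g = 0
With fR = 1.36×10⁻⁴ × 1780×10³ m = 242 m/s:
V = [−fR + √((fR)² + 4 fR V_g)]/2 = [−242 + √(242² + 4×242×18)]/2 = 16.8 m/s
Subgeostrophic (V < V_g = 18 m/s), as expected around a low.
Converting: 16.8 m/s × 3.6 = 60.6 km/h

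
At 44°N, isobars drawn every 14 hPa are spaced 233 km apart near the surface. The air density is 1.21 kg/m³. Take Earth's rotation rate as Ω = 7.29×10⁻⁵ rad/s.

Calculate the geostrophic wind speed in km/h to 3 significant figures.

177 km/h

Coriolis parameter at 44°N:
f = 2Ω sin φ = 2 × 7.29×10⁻⁵ × sin 44° = 1.01×10⁻⁴ s⁻¹
Pressure gradient: |∂P/∂n| = 1400 Pa / 233000 m = 6.01×10⁻³ Pa/m
Geostrophic balance (pressure-gradient force = Coriolis force):
V_g = (1/(fρ)) |∂P/∂n| = 6.01×10⁻³ / (1.01×10⁻⁴ × 1.21) = 49.0 m/s
Converting: 49.0 m/s × 3.6 = 177 km/h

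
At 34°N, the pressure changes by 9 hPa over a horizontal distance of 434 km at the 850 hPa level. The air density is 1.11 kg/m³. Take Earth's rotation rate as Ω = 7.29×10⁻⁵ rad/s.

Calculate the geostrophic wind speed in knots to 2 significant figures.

Coriolis parameter at 34°N:
f = 2Ω sin φ = 2 × 7.29×10⁻⁵ × sin 34° = 8.15×10⁻⁵ s⁻¹
Pressure gradient: |∂P/∂n| = 900 Pa / 434000 m = 2.07×10⁻³ Pa/m
Geostrophic balance (pressure-gradient force = Coriolis force):
V_g = (1/(fρ)) |∂P/∂n| = 2.07×10⁻³ / (8.15×10⁻⁵ × 1.11) = 22.9 m/s
Converting: 22.9 m/s × 1.944 = 45 knots

45 knots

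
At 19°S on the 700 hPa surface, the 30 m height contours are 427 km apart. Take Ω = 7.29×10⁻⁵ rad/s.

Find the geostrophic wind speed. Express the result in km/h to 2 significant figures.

Coriolis parameter at 19°S:
f = 2Ω sin φ = 2 × 7.29×10⁻⁵ × sin 19° = 4.75×10⁻⁵ s⁻¹
Height gradient: |∂Z/∂n| = 30 m / 427000 m = 7.03×10⁻⁵
On a pressure surface, geostrophic balance gives V_g = (g/f)|∂Z/∂n|:
V_g = 9.81 × 7.03×10⁻⁵ / 4.75×10⁻⁵ = 14.5 m/s
Converting: 14.5 m/s × 3.6 = 52 km/h

52 km/h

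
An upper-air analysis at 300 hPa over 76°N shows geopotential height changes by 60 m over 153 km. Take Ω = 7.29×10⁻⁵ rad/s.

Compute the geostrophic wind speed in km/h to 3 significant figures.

Coriolis parameter at 76°N:
f = 2Ω sin φ = 2 × 7.29×10⁻⁵ × sin 76° = 1.41×10⁻⁴ s⁻¹
Height gradient: |∂Z/∂n| = 60 m / 153000 m = 3.92×10⁻⁴
On a pressure surface, geostrophic balance gives V_g = (g/f)|∂Z/∂n|:
V_g = 9.81 × 3.92×10⁻⁴ / 1.41×10⁻⁴ = 27.2 m/s
Converting: 27.2 m/s × 3.6 = 97.9 km/h

97.9 km/h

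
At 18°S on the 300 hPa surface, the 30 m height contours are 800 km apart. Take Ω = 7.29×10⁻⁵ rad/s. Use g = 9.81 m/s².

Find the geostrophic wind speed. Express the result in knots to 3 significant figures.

15.9 knots

Coriolis parameter at 18°S:
f = 2Ω sin φ = 2 × 7.29×10⁻⁵ × sin 18° = 4.51×10⁻⁵ s⁻¹
Height gradient: |∂Z/∂n| = 30 m / 800000 m = 3.75×10⁻⁵
On a pressure surface, geostrophic balance gives V_g = (g/f)|∂Z/∂n|:
V_g = 9.81 × 3.75×10⁻⁵ / 4.51×10⁻⁵ = 8.17 m/s
Converting: 8.17 m/s × 1.944 = 15.9 knots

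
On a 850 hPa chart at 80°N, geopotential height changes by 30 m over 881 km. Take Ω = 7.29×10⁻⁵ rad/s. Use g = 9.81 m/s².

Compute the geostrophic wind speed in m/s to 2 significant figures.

Coriolis parameter at 80°N:
f = 2Ω sin φ = 2 × 7.29×10⁻⁵ × sin 80° = 1.44×10⁻⁴ s⁻¹
Height gradient: |∂Z/∂n| = 30 m / 881000 m = 3.41×10⁻⁵
On a pressure surface, geostrophic balance gives V_g = (g/f)|∂Z/∂n|:
V_g = 9.81 × 3.41×10⁻⁵ / 1.44×10⁻⁴ = 2.33 m/s

2.3 m/s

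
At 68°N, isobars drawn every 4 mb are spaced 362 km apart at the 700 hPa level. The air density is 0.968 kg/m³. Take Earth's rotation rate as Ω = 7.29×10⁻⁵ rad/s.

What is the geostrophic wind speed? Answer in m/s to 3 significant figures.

Coriolis parameter at 68°N:
f = 2Ω sin φ = 2 × 7.29×10⁻⁵ × sin 68° = 1.35×10⁻⁴ s⁻¹
Pressure gradient: |∂P/∂n| = 400 Pa / 362000 m = 1.10×10⁻³ Pa/m
Geostrophic balance (pressure-gradient force = Coriolis force):
V_g = (1/(fρ)) |∂P/∂n| = 1.10×10⁻³ / (1.35×10⁻⁴ × 0.968) = 8.44 m/s

8.44 m/s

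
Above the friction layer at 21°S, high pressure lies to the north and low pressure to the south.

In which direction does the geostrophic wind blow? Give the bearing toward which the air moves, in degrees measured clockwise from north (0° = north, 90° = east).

The pressure-gradient force points toward the south (bearing 180°).
Geostrophic balance: in the Southern Hemisphere the Coriolis force deflects motion to the left, so the geostrophic wind blows 90° to the left of the pressure-gradient force (low pressure on the right).
Rotating 180° by 90° counterclockwise gives 090° — the wind blows toward the east.

090°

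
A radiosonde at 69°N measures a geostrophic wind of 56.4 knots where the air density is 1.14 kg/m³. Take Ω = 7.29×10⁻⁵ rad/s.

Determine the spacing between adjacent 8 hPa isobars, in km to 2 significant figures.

180 km

Coriolis parameter at 69°N:
f = 2Ω sin φ = 2 × 7.29×10⁻⁵ × sin 69° = 1.36×10⁻⁴ s⁻¹
Wind speed in SI: 56.4 knots = 29.0 m/s
Geostrophic balance rearranged: |∂P/∂n| = f ρ V_g
|∂P/∂n| = 1.36×10⁻⁴ × 1.14 × 29.0 = 4.50×10⁻³ Pa/m
Isobar spacing: Δn = ΔP/|∂P/∂n| = 800 Pa / 4.50×10⁻³ Pa/m = 177688 m ≈ 180 km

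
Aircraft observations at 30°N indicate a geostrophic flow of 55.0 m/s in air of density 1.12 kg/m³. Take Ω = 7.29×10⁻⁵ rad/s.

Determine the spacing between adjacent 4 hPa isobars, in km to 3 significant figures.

89.1 km

Coriolis parameter at 30°N:
f = 2Ω sin φ = 2 × 7.29×10⁻⁵ × sin 30° = 7.29×10⁻⁵ s⁻¹
Geostrophic balance rearranged: |∂P/∂n| = f ρ V_g
|∂P/∂n| = 7.29×10⁻⁵ × 1.12 × 55.0 = 4.49×10⁻³ Pa/m
Isobar spacing: Δn = ΔP/|∂P/∂n| = 400 Pa / 4.49×10⁻³ Pa/m = 89074 m ≈ 89.1 km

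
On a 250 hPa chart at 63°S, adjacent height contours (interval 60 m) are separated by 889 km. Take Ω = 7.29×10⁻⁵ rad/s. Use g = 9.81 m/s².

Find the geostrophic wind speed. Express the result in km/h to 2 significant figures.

Coriolis parameter at 63°S:
f = 2Ω sin φ = 2 × 7.29×10⁻⁵ × sin 63° = 1.30×10⁻⁴ s⁻¹
Height gradient: |∂Z/∂n| = 60 m / 889000 m = 6.75×10⁻⁵
On a pressure surface, geostrophic balance gives V_g = (g/f)|∂Z/∂n|:
V_g = 9.81 × 6.75×10⁻⁵ / 1.30×10⁻⁴ = 5.10 m/s
Converting: 5.10 m/s × 3.6 = 18 km/h

18 km/h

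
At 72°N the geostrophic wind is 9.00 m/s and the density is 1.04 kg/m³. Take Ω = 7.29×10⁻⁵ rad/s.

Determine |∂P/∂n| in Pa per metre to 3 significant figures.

1.30×10⁻³ Pa/m

Coriolis parameter at 72°N:
f = 2Ω sin φ = 2 × 7.29×10⁻⁵ × sin 72° = 1.39×10⁻⁴ s⁻¹
Geostrophic balance rearranged: |∂P/∂n| = f ρ V_g
|∂P/∂n| = 1.39×10⁻⁴ × 1.04 × 9.00 = 1.30×10⁻³ Pa/m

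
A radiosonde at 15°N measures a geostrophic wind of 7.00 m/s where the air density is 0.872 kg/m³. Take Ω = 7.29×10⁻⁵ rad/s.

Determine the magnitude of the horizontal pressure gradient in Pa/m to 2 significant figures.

2.3×10⁻⁴ Pa/m

Coriolis parameter at 15°N:
f = 2Ω sin φ = 2 × 7.29×10⁻⁵ × sin 15° = 3.77×10⁻⁵ s⁻¹
Geostrophic balance rearranged: |∂P/∂n| = f ρ V_g
|∂P/∂n| = 3.77×10⁻⁵ × 0.872 × 7.00 = 2.30×10⁻⁴ Pa/m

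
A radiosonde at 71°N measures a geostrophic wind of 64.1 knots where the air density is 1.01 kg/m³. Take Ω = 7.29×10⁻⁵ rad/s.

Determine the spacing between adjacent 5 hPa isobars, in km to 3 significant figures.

109 km

Coriolis parameter at 71°N:
f = 2Ω sin φ = 2 × 7.29×10⁻⁵ × sin 71° = 1.38×10⁻⁴ s⁻¹
Wind speed in SI: 64.1 knots = 33.0 m/s
Geostrophic balance rearranged: |∂P/∂n| = f ρ V_g
|∂P/∂n| = 1.38×10⁻⁴ × 1.01 × 33.0 = 4.59×10⁻³ Pa/m
Isobar spacing: Δn = ΔP/|∂P/∂n| = 500 Pa / 4.59×10⁻³ Pa/m = 108899 m ≈ 109 km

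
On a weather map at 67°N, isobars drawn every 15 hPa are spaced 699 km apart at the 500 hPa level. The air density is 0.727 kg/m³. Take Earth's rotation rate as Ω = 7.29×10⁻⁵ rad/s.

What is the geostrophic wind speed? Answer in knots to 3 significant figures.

42.8 knots

Coriolis parameter at 67°N:
f = 2Ω sin φ = 2 × 7.29×10⁻⁵ × sin 67° = 1.34×10⁻⁴ s⁻¹
Pressure gradient: |∂P/∂n| = 1500 Pa / 699000 m = 2.15×10⁻³ Pa/m
Geostrophic balance (pressure-gradient force = Coriolis force):
V_g = (1/(fρ)) |∂P/∂n| = 2.15×10⁻³ / (1.34×10⁻⁴ × 0.727) = 22.0 m/s
Converting: 22.0 m/s × 1.944 = 42.8 knots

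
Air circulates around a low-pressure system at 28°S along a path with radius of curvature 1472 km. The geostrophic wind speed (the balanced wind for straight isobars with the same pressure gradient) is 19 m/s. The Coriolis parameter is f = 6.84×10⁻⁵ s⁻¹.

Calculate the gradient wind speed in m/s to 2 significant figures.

Around a low, centrifugal force acts outward with Coriolis, so pressure-gradient force balances both:
(1/ρ)|∂P/∂n| = fV + V²/R  →  V² + fR·V − fR·V_g = 0
With fR = 6.84×10⁻⁵ × 1472×10³ m = 101 m/s:
V = [−fR + √((fR)² + 4 fR V_g)]/2 = [−101 + √(101² + 4×101×19)]/2 = 16.3 m/s
Subgeostrophic (V < V_g = 19 m/s), as expected around a low.

16 m/s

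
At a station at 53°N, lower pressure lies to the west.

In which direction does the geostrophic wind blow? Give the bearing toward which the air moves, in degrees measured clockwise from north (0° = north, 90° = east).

The pressure-gradient force points toward the west (bearing 270°).
Geostrophic balance: in the Northern Hemisphere the Coriolis force deflects motion to the right, so the geostrophic wind blows 90° to the right of the pressure-gradient force (low pressure on the left).
Rotating 270° by 90° clockwise gives 000° — the wind blows toward the north.

000°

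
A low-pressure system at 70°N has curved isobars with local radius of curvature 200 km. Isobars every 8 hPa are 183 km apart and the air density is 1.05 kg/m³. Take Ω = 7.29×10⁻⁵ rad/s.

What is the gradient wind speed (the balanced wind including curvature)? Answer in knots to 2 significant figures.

Coriolis parameter at 70°N:
f = 2Ω sin φ = 2 × 7.29×10⁻⁵ × sin 70° = 1.37×10⁻⁴ s⁻¹
Pressure gradient: |∂P/∂n| = 800 Pa / 183000 m = 4.37×10⁻³ Pa/m
Geostrophic speed: V_g = |∂P/∂n|/(fρ) = 4.37×10⁻³/(1.37×10⁻⁴ × 1.05) = 30.4 m/s
Around a low, centrifugal force acts outward with Coriolis, so pressure-gradient force balances both:
(1/ρ)|∂P/∂n| = fV + V²/R  →  V² + fR·V − fR·V_g = 0
With fR = 1.37×10⁻⁴ × 200×10³ m = 27.4 m/s:
V = [−fR + √((fR)² + 4 fR V_g)]/2 = [−27.4 + √(27.4² + 4×27.4×30.4)]/2 = 18.2 m/s
Subgeostrophic (V < V_g = 30.4 m/s), as expected around a low.
Converting: 18.2 m/s × 1.944 = 35 knots

35 knots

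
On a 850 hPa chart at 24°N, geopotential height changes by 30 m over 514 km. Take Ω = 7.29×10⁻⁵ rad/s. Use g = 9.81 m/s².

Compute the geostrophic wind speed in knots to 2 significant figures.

Coriolis parameter at 24°N:
f = 2Ω sin φ = 2 × 7.29×10⁻⁵ × sin 24° = 5.93×10⁻⁵ s⁻¹
Height gradient: |∂Z/∂n| = 30 m / 514000 m = 5.84×10⁻⁵
On a pressure surface, geostrophic balance gives V_g = (g/f)|∂Z/∂n|:
V_g = 9.81 × 5.84×10⁻⁵ / 5.93×10⁻⁵ = 9.66 m/s
Converting: 9.66 m/s × 1.944 = 19 knots

19 knots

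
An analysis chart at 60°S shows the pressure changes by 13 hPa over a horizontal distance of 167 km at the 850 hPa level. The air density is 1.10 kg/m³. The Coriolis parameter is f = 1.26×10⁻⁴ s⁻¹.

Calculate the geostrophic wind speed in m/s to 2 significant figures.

56 m/s

Pressure gradient: |∂P/∂n| = 1300 Pa / 167000 m = 7.78×10⁻³ Pa/m
Geostrophic balance (pressure-gradient force = Coriolis force):
V_g = (1/(fρ)) |∂P/∂n| = 7.78×10⁻³ / (1.26×10⁻⁴ × 1.10) = 56.2 m/s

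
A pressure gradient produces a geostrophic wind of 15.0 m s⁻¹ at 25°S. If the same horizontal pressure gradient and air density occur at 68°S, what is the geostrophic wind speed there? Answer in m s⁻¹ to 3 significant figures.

6.84 m s⁻¹

With the same pressure gradient and density, V_g ∝ 1/f ∝ 1/sin φ.
V₂ = V₁ · sin φ₁ / sin φ₂ = 15.0 × sin 25° / sin 68°
V₂ = 15.0 × 0.4226/0.9272 = 6.84 m s⁻¹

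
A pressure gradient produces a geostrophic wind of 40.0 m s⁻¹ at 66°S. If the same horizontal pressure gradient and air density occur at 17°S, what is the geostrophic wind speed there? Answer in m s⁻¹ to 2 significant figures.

With the same pressure gradient and density, V_g ∝ 1/f ∝ 1/sin φ.
V₂ = V₁ · sin φ₁ / sin φ₂ = 40.0 × sin 66° / sin 17°
V₂ = 40.0 × 0.9135/0.2924 = 120 m s⁻¹

120 m s⁻¹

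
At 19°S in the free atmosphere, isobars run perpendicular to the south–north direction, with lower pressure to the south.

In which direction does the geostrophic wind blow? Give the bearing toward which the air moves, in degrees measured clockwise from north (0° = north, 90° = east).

090°

The pressure-gradient force points toward the south (bearing 180°).
Geostrophic balance: in the Southern Hemisphere the Coriolis force deflects motion to the left, so the geostrophic wind blows 90° to the left of the pressure-gradient force (low pressure on the right).
Rotating 180° by 90° counterclockwise gives 090° — the wind blows toward the east.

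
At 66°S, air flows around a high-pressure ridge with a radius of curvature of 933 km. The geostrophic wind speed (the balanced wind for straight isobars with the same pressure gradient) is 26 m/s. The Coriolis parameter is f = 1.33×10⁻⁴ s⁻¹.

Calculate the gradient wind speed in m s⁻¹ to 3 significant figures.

Around a high, pressure-gradient force acts outward with centrifugal, so Coriolis balances both:
fV = (1/ρ)|∂P/∂n| + V²/R  →  V² − fR·V + fR·V_g = 0
With fR = 1.33×10⁻⁴ × 933×10³ m = 124 m/s:
V = [fR − √((fR)² − 4 fR V_g)]/2 = [124 − √(124² − 4×124×26)]/2 = 37.1 m/s
Supergeostrophic (V > V_g = 26 m/s), as expected around a high.

37.1 m s⁻¹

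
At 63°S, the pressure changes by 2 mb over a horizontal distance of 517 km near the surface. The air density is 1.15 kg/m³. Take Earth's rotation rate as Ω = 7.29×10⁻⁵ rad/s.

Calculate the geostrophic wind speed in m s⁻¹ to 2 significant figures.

Coriolis parameter at 63°S:
f = 2Ω sin φ = 2 × 7.29×10⁻⁵ × sin 63° = 1.30×10⁻⁴ s⁻¹
Pressure gradient: |∂P/∂n| = 200 Pa / 517000 m = 3.87×10⁻⁴ Pa/m
Geostrophic balance (pressure-gradient force = Coriolis force):
V_g = (1/(fρ)) |∂P/∂n| = 3.87×10⁻⁴ / (1.30×10⁻⁴ × 1.15) = 2.59 m/s

2.6 m s⁻¹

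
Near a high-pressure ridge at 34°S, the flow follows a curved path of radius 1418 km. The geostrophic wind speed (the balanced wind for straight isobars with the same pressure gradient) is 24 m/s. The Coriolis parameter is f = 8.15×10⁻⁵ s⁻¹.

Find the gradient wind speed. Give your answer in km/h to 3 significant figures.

Around a high, pressure-gradient force acts outward with centrifugal, so Coriolis balances both:
fV = (1/ρ)|∂P/∂n| + V²/R  →  V² − fR·V + fR·V_g = 0
With fR = 8.15×10⁻⁵ × 1418×10³ m = 116 m/s:
V = [fR − √((fR)² − 4 fR V_g)]/2 = [116 − √(116² − 4×116×24)]/2 = 34 m/s
Supergeostrophic (V > V_g = 24 m/s), as expected around a high.
Converting: 34 m/s × 3.6 = 122 km/h

122 km/h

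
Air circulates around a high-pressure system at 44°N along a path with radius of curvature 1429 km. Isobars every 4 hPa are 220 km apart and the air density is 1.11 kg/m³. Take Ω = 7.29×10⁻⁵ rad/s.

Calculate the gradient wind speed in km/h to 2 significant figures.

67 km/h

Coriolis parameter at 44°N:
f = 2Ω sin φ = 2 × 7.29×10⁻⁵ × sin 44° = 1.01×10⁻⁴ s⁻¹
Pressure gradient: |∂P/∂n| = 400 Pa / 220000 m = 1.82×10⁻³ Pa/m
Geostrophic speed: V_g = |∂P/∂n|/(fρ) = 1.82×10⁻³/(1.01×10⁻⁴ × 1.11) = 16.2 m/s
Around a high, pressure-gradient force acts outward with centrifugal, so Coriolis balances both:
fV = (1/ρ)|∂P/∂n| + V²/R  →  V² − fR·V + fR·V_g = 0
With fR = 1.01×10⁻⁴ × 1429×10³ m = 145 m/s:
V = [fR − √((fR)² − 4 fR V_g)]/2 = [145 − √(145² − 4×145×16.2)]/2 = 18.6 m/s
Supergeostrophic (V > V_g = 16.2 m/s), as expected around a high.
Converting: 18.6 m/s × 3.6 = 67 km/h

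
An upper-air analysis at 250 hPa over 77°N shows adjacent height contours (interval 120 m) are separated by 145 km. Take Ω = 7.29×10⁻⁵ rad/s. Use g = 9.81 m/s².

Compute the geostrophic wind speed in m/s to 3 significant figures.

57.1 m/s

Coriolis parameter at 77°N:
f = 2Ω sin φ = 2 × 7.29×10⁻⁵ × sin 77° = 1.42×10⁻⁴ s⁻¹
Height gradient: |∂Z/∂n| = 120 m / 145000 m = 8.28×10⁻⁴
On a pressure surface, geostrophic balance gives V_g = (g/f)|∂Z/∂n|:
V_g = 9.81 × 8.28×10⁻⁴ / 1.42×10⁻⁴ = 57.1 m/s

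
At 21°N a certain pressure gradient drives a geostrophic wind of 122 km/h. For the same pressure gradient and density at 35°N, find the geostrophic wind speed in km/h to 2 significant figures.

76 km/h

With the same pressure gradient and density, V_g ∝ 1/f ∝ 1/sin φ.
V₂ = V₁ · sin φ₁ / sin φ₂ = 122 × sin 21° / sin 35°
V₂ = 122 × 0.3584/0.5736 = 76 km/h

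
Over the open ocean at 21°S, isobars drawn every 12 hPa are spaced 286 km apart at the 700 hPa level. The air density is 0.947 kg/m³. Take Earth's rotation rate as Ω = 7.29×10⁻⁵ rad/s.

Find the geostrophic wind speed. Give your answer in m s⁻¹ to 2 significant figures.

85 m s⁻¹

Coriolis parameter at 21°S:
f = 2Ω sin φ = 2 × 7.29×10⁻⁵ × sin 21° = 5.23×10⁻⁵ s⁻¹
Pressure gradient: |∂P/∂n| = 1200 Pa / 286000 m = 4.20×10⁻³ Pa/m
Geostrophic balance (pressure-gradient force = Coriolis force):
V_g = (1/(fρ)) |∂P/∂n| = 4.20×10⁻³ / (5.23×10⁻⁵ × 0.947) = 84.8 m/s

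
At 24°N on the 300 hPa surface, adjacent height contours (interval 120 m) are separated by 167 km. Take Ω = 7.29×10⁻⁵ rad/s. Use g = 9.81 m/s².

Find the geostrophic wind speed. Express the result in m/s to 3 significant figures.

Coriolis parameter at 24°N:
f = 2Ω sin φ = 2 × 7.29×10⁻⁵ × sin 24° = 5.93×10⁻⁵ s⁻¹
Height gradient: |∂Z/∂n| = 120 m / 167000 m = 7.19×10⁻⁴
On a pressure surface, geostrophic balance gives V_g = (g/f)|∂Z/∂n|:
V_g = 9.81 × 7.19×10⁻⁴ / 5.93×10⁻⁵ = 119 m/s

119 m/s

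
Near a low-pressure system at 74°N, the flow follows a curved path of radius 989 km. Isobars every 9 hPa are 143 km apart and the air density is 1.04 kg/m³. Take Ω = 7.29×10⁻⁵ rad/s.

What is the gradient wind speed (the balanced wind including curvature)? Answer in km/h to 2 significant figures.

120 km/h

Coriolis parameter at 74°N:
f = 2Ω sin φ = 2 × 7.29×10⁻⁵ × sin 74° = 1.40×10⁻⁴ s⁻¹
Pressure gradient: |∂P/∂n| = 900 Pa / 143000 m = 6.29×10⁻³ Pa/m
Geostrophic speed: V_g = |∂P/∂n|/(fρ) = 6.29×10⁻³/(1.40×10⁻⁴ × 1.04) = 43.2 m/s
Around a low, centrifugal force acts outward with Coriolis, so pressure-gradient force balances both:
(1/ρ)|∂P/∂n| = fV + V²/R  →  V² + fR·V − fR·V_g = 0
With fR = 1.40×10⁻⁴ × 989×10³ m = 139 m/s:
V = [−fR + √((fR)² + 4 fR V_g)]/2 = [−139 + √(139² + 4×139×43.2)]/2 = 34.6 m/s
Subgeostrophic (V < V_g = 43.2 m/s), as expected around a low.
Converting: 34.6 m/s × 3.6 = 120 km/h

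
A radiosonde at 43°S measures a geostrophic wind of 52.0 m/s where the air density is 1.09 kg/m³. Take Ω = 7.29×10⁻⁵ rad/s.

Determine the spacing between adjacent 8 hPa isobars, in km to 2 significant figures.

Coriolis parameter at 43°S:
f = 2Ω sin φ = 2 × 7.29×10⁻⁵ × sin 43° = 9.94×10⁻⁵ s⁻¹
Geostrophic balance rearranged: |∂P/∂n| = f ρ V_g
|∂P/∂n| = 9.94×10⁻⁵ × 1.09 × 52.0 = 5.64×10⁻³ Pa/m
Isobar spacing: Δn = ΔP/|∂P/∂n| = 800 Pa / 5.64×10⁻³ Pa/m = 141945 m ≈ 140 km

140 km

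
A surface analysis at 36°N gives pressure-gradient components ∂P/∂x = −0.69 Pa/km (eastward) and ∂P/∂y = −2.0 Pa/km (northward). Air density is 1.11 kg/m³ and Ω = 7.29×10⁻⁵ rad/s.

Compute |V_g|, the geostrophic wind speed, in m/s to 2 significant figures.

Coriolis parameter at 36°N:
f = 2Ω sin φ = 2 × 7.29×10⁻⁵ × sin 36° = 8.57×10⁻⁵ s⁻¹
Component geostrophic relations (x east, y north):
u_g = −(1/(fρ)) ∂P/∂y,  v_g = (1/(fρ)) ∂P/∂x
u_g = −(−2.0×10⁻³)/(8.57×10⁻⁵ × 1.11) = 21.0 m/s;  v_g = (−0.69×10⁻³)/(8.57×10⁻⁵ × 1.11) = −7.25 m/s
|V_g| = √(u_g² + v_g²) = 22.2 m/s

22 m/s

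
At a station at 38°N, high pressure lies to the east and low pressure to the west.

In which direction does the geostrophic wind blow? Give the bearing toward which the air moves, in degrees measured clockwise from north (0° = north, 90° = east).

000°

The pressure-gradient force points toward the west (bearing 270°).
Geostrophic balance: in the Northern Hemisphere the Coriolis force deflects motion to the right, so the geostrophic wind blows 90° to the right of the pressure-gradient force (low pressure on the left).
Rotating 270° by 90° clockwise gives 000° — the wind blows toward the north.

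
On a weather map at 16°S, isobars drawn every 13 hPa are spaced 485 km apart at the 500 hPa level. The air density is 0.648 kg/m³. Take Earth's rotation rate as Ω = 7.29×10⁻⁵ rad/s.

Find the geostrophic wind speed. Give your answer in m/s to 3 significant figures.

103 m/s

Coriolis parameter at 16°S:
f = 2Ω sin φ = 2 × 7.29×10⁻⁵ × sin 16° = 4.02×10⁻⁵ s⁻¹
Pressure gradient: |∂P/∂n| = 1300 Pa / 485000 m = 2.68×10⁻³ Pa/m
Geostrophic balance (pressure-gradient force = Coriolis force):
V_g = (1/(fρ)) |∂P/∂n| = 2.68×10⁻³ / (4.02×10⁻⁵ × 0.648) = 103 m/s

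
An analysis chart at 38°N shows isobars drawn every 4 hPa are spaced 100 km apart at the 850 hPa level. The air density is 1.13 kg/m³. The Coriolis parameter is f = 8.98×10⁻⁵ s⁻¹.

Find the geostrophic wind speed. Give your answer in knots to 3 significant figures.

76.6 knots

Pressure gradient: |∂P/∂n| = 400 Pa / 100000 m = 4.00×10⁻³ Pa/m
Geostrophic balance (pressure-gradient force = Coriolis force):
V_g = (1/(fρ)) |∂P/∂n| = 4.00×10⁻³ / (8.98×10⁻⁵ × 1.13) = 39.4 m/s
Converting: 39.4 m/s × 1.944 = 76.6 knots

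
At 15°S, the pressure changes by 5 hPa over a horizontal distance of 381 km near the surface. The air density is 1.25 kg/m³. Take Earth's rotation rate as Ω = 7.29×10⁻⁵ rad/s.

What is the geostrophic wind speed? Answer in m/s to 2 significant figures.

Coriolis parameter at 15°S:
f = 2Ω sin φ = 2 × 7.29×10⁻⁵ × sin 15° = 3.77×10⁻⁵ s⁻¹
Pressure gradient: |∂P/∂n| = 500 Pa / 381000 m = 1.31×10⁻³ Pa/m
Geostrophic balance (pressure-gradient force = Coriolis force):
V_g = (1/(fρ)) |∂P/∂n| = 1.31×10⁻³ / (3.77×10⁻⁵ × 1.25) = 27.8 m/s

28 m/s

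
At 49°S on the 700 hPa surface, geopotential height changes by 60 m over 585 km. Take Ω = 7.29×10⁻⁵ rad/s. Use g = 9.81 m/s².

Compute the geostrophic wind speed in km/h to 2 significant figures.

33 km/h

Coriolis parameter at 49°S:
f = 2Ω sin φ = 2 × 7.29×10⁻⁵ × sin 49° = 1.10×10⁻⁴ s⁻¹
Height gradient: |∂Z/∂n| = 60 m / 585000 m = 1.03×10⁻⁴
On a pressure surface, geostrophic balance gives V_g = (g/f)|∂Z/∂n|:
V_g = 9.81 × 1.03×10⁻⁴ / 1.10×10⁻⁴ = 9.14 m/s
Converting: 9.14 m/s × 3.6 = 33 km/h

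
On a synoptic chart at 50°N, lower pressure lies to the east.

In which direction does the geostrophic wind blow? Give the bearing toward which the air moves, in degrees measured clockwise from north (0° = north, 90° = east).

The pressure-gradient force points toward the east (bearing 090°).
Geostrophic balance: in the Northern Hemisphere the Coriolis force deflects motion to the right, so the geostrophic wind blows 90° to the right of the pressure-gradient force (low pressure on the left).
Rotating 090° by 90° clockwise gives 180° — the wind blows toward the south.

180°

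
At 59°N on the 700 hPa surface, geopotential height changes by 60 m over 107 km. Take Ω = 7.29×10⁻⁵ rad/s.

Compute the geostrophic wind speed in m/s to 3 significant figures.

44.0 m/s

Coriolis parameter at 59°N:
f = 2Ω sin φ = 2 × 7.29×10⁻⁵ × sin 59° = 1.25×10⁻⁴ s⁻¹
Height gradient: |∂Z/∂n| = 60 m / 107000 m = 5.61×10⁻⁴
On a pressure surface, geostrophic balance gives V_g = (g/f)|∂Z/∂n|:
V_g = 9.81 × 5.61×10⁻⁴ / 1.25×10⁻⁴ = 44.0 m/s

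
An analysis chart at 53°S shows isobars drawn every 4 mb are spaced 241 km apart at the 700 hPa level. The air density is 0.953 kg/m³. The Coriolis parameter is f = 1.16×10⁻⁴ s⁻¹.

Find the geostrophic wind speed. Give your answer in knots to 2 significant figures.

Pressure gradient: |∂P/∂n| = 400 Pa / 241000 m = 1.66×10⁻³ Pa/m
Geostrophic balance (pressure-gradient force = Coriolis force):
V_g = (1/(fρ)) |∂P/∂n| = 1.66×10⁻³ / (1.16×10⁻⁴ × 0.953) = 15.0 m/s
Converting: 15.0 m/s × 1.944 = 29 knots

29 knots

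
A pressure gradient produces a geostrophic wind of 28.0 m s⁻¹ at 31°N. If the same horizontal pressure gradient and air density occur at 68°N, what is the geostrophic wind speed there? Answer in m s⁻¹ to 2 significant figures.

With the same pressure gradient and density, V_g ∝ 1/f ∝ 1/sin φ.
V₂ = V₁ · sin φ₁ / sin φ₂ = 28.0 × sin 31° / sin 68°
V₂ = 28.0 × 0.5150/0.9272 = 16 m s⁻¹

16 m s⁻¹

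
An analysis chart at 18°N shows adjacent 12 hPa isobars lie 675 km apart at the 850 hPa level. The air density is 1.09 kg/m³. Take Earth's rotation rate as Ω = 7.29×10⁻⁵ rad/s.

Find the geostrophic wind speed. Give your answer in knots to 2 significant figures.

Coriolis parameter at 18°N:
f = 2Ω sin φ = 2 × 7.29×10⁻⁵ × sin 18° = 4.51×10⁻⁵ s⁻¹
Pressure gradient: |∂P/∂n| = 1200 Pa / 675000 m = 1.78×10⁻³ Pa/m
Geostrophic balance (pressure-gradient force = Coriolis force):
V_g = (1/(fρ)) |∂P/∂n| = 1.78×10⁻³ / (4.51×10⁻⁵ × 1.09) = 36.2 m/s
Converting: 36.2 m/s × 1.944 = 70 knots

70 knots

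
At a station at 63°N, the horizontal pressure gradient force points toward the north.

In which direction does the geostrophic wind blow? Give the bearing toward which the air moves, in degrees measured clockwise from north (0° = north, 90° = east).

090°

The pressure-gradient force points toward the north (bearing 000°).
Geostrophic balance: in the Northern Hemisphere the Coriolis force deflects motion to the right, so the geostrophic wind blows 90° to the right of the pressure-gradient force (low pressure on the left).
Rotating 000° by 90° clockwise gives 090° — the wind blows toward the east.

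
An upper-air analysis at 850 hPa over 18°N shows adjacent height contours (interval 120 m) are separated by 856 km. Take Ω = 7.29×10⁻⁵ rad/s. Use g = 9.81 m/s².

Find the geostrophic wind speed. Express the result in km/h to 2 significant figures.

110 km/h

Coriolis parameter at 18°N:
f = 2Ω sin φ = 2 × 7.29×10⁻⁵ × sin 18° = 4.51×10⁻⁵ s⁻¹
Height gradient: |∂Z/∂n| = 120 m / 856000 m = 1.40×10⁻⁴
On a pressure surface, geostrophic balance gives V_g = (g/f)|∂Z/∂n|:
V_g = 9.81 × 1.40×10⁻⁴ / 4.51×10⁻⁵ = 30.5 m/s
Converting: 30.5 m/s × 3.6 = 110 km/h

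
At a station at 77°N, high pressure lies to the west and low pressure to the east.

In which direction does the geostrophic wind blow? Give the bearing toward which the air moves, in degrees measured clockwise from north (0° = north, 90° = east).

The pressure-gradient force points toward the east (bearing 090°).
Geostrophic balance: in the Northern Hemisphere the Coriolis force deflects motion to the right, so the geostrophic wind blows 90° to the right of the pressure-gradient force (low pressure on the left).
Rotating 090° by 90° clockwise gives 180° — the wind blows toward the south.

180°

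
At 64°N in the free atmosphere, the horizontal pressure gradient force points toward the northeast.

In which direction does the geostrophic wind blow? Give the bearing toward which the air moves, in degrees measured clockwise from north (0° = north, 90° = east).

The pressure-gradient force points toward the northeast (bearing 045°).
Geostrophic balance: in the Northern Hemisphere the Coriolis force deflects motion to the right, so the geostrophic wind blows 90° to the right of the pressure-gradient force (low pressure on the left).
Rotating 045° by 90° clockwise gives 135° — the wind blows toward the southeast.

135°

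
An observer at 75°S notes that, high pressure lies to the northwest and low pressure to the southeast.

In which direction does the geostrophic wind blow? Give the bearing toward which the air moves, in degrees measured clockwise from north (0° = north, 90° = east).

The pressure-gradient force points toward the southeast (bearing 135°).
Geostrophic balance: in the Southern Hemisphere the Coriolis force deflects motion to the left, so the geostrophic wind blows 90° to the left of the pressure-gradient force (low pressure on the right).
Rotating 135° by 90° counterclockwise gives 045° — the wind blows toward the northeast.

045°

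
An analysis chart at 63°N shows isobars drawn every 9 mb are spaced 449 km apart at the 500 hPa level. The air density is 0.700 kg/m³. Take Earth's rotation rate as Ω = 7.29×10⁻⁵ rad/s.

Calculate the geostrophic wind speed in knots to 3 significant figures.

42.8 knots

Coriolis parameter at 63°N:
f = 2Ω sin φ = 2 × 7.29×10⁻⁵ × sin 63° = 1.30×10⁻⁴ s⁻¹
Pressure gradient: |∂P/∂n| = 900 Pa / 449000 m = 2.00×10⁻³ Pa/m
Geostrophic balance (pressure-gradient force = Coriolis force):
V_g = (1/(fρ)) |∂P/∂n| = 2.00×10⁻³ / (1.30×10⁻⁴ × 0.700) = 22.0 m/s
Converting: 22.0 m/s × 1.944 = 42.8 knots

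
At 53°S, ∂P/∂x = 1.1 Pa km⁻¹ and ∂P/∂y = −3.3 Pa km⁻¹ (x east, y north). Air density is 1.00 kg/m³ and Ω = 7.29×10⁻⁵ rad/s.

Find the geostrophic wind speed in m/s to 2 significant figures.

30 m/s

Coriolis parameter at 53°S:
f = 2Ω sin φ = 2 × 7.29×10⁻⁵ × sin 53° = 1.16×10⁻⁴ s⁻¹
In the Southern Hemisphere f is negative: f = −1.16×10⁻⁴ s⁻¹.
Component geostrophic relations (x east, y north):
u_g = −(1/(fρ)) ∂P/∂y,  v_g = (1/(fρ)) ∂P/∂x
u_g = −(−3.3×10⁻³)/(−1.16×10⁻⁴ × 1.00) = −28.3 m/s;  v_g = (1.1×10⁻³)/(−1.16×10⁻⁴ × 1.00) = −9.45 m/s
|V_g| = √(u_g² + v_g²) = 29.9 m/s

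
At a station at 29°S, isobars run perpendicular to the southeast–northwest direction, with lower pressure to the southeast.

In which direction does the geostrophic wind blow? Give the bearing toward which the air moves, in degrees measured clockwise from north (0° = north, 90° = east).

The pressure-gradient force points toward the southeast (bearing 135°).
Geostrophic balance: in the Southern Hemisphere the Coriolis force deflects motion to the left, so the geostrophic wind blows 90° to the left of the pressure-gradient force (low pressure on the right).
Rotating 135° by 90° counterclockwise gives 045° — the wind blows toward the northeast.

045°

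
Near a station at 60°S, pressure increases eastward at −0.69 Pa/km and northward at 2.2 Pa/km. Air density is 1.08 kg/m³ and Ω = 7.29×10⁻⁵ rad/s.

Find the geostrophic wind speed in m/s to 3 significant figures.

16.9 m/s

Coriolis parameter at 60°S:
f = 2Ω sin φ = 2 × 7.29×10⁻⁵ × sin 60° = 1.26×10⁻⁴ s⁻¹
In the Southern Hemisphere f is negative: f = −1.26×10⁻⁴ s⁻¹.
Component geostrophic relations (x east, y north):
u_g = −(1/(fρ)) ∂P/∂y,  v_g = (1/(fρ)) ∂P/∂x
u_g = −(2.2×10⁻³)/(−1.26×10⁻⁴ × 1.08) = 16.1 m/s;  v_g = (−0.69×10⁻³)/(−1.26×10⁻⁴ × 1.08) = 5.06 m/s
|V_g| = √(u_g² + v_g²) = 16.9 m/s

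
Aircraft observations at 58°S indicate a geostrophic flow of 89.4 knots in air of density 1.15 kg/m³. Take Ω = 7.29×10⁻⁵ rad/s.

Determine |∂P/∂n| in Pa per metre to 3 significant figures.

Coriolis parameter at 58°S:
f = 2Ω sin φ = 2 × 7.29×10⁻⁵ × sin 58° = 1.24×10⁻⁴ s⁻¹
Wind speed in SI: 89.4 knots = 46.0 m/s
Geostrophic balance rearranged: |∂P/∂n| = f ρ V_g
|∂P/∂n| = 1.24×10⁻⁴ × 1.15 × 46.0 = 6.54×10⁻³ Pa/m

6.54×10⁻³ Pa/m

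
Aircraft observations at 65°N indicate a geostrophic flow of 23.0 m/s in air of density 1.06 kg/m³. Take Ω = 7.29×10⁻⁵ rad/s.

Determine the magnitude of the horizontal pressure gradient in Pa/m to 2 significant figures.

3.2×10⁻³ Pa/m

Coriolis parameter at 65°N:
f = 2Ω sin φ = 2 × 7.29×10⁻⁵ × sin 65° = 1.32×10⁻⁴ s⁻¹
Geostrophic balance rearranged: |∂P/∂n| = f ρ V_g
|∂P/∂n| = 1.32×10⁻⁴ × 1.06 × 23.0 = 3.22×10⁻³ Pa/m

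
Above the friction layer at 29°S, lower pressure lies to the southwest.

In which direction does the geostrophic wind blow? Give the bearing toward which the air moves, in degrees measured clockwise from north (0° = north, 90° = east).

135°

The pressure-gradient force points toward the southwest (bearing 225°).
Geostrophic balance: in the Southern Hemisphere the Coriolis force deflects motion to the left, so the geostrophic wind blows 90° to the left of the pressure-gradient force (low pressure on the right).
Rotating 225° by 90° counterclockwise gives 135° — the wind blows toward the southeast.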